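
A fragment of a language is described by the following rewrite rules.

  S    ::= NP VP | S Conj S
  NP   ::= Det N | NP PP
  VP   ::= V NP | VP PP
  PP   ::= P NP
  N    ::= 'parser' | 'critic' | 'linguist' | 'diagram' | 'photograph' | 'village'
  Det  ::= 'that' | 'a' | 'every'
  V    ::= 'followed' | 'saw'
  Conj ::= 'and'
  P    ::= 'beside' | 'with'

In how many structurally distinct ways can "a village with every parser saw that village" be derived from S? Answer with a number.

1

[S [NP [NP [Det a] [N village]] [PP [P with] [NP [Det every] [N parser]]]] [VP [V saw] [NP [Det that] [N village]]]]
No rule offers an alternative attachment or grouping for any span, so this is the only derivation.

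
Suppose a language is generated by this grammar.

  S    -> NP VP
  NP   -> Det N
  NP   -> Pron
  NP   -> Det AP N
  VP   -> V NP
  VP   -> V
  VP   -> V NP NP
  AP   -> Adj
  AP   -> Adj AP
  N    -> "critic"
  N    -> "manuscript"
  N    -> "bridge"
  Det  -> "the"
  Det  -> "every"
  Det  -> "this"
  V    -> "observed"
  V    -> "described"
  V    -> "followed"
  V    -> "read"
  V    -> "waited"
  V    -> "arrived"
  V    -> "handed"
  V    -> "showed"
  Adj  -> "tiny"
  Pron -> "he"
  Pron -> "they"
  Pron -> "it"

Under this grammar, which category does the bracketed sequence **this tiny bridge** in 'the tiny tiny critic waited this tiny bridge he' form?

NP

S
  NP
    Det: the
    AP
      Adj: tiny
      AP
        Adj: tiny
    N: critic
  VP
    V: waited
    NP
      Det: this
      AP
        Adj: tiny
      N: bridge
    NP
      Pron: he
The span 'this tiny bridge' is the NP node built by NP → Det AP N.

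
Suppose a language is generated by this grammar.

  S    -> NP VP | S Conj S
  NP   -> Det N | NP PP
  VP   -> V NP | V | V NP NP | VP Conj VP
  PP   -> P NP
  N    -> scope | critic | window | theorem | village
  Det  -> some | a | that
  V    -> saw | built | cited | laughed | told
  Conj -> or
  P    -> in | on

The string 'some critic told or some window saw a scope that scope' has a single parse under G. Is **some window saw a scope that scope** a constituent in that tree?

[S [S [NP [Det some] [N critic]] [VP [V told]]] [Conj or] [S [NP [Det some] [N window]] [VP [V saw] [NP [Det a] [N scope]] [NP [Det that] [N scope]]]]]
The words 'some window saw a scope that scope' are exhaustively dominated by a single S node (built by S → NP VP), so they form a constituent.

Yes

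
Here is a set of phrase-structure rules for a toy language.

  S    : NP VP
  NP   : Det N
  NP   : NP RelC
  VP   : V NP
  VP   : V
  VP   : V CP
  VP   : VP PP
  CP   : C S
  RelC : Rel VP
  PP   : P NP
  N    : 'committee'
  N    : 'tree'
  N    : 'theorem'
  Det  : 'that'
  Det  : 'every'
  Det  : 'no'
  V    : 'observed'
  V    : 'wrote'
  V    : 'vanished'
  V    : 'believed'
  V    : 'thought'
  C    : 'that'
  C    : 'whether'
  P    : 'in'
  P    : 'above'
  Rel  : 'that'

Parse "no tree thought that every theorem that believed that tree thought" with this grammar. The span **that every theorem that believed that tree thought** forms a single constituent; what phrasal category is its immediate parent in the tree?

[S [NP [Det no] [N tree]] [VP [V thought] [CP [C that] [S [NP [NP [Det every] [N theorem]] [RelC [Rel that] [VP [V believed] [NP [Det that] [N tree]]]]] [VP [V thought]]]]]]
The span 'that every theorem that believed that tree thought' is the CP node built by CP → C S.
Its mother is the VP built by VP → V CP.

VP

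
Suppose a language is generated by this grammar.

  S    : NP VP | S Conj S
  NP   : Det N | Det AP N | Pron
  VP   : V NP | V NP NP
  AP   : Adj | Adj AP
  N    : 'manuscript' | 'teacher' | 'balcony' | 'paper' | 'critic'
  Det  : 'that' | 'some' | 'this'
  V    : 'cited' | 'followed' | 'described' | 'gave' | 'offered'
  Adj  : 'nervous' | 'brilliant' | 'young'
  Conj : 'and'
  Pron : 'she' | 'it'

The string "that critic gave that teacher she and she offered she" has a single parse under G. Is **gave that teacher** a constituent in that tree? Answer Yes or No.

[S [S [NP [Det that] [N critic]] [VP [V gave] [NP [Det that] [N teacher]] [NP [Pron she]]]] [Conj and] [S [NP [Pron she]] [VP [V offered] [NP [Pron she]]]]]
The smallest constituent containing 'gave that teacher' is the VP spanning 'gave that teacher she'; no single node in the tree dominates exactly the given words.

No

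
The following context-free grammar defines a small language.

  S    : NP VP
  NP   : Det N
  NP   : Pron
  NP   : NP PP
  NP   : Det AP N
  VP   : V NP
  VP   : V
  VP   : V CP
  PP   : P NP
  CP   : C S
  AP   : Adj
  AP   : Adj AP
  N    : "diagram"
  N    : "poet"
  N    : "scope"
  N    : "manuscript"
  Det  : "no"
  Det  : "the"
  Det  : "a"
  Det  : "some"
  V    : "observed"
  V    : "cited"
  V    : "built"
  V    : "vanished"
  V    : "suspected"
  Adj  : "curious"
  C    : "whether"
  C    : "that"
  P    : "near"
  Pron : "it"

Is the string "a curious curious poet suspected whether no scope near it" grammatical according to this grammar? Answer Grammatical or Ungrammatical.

For S → NP VP, the only prefix that parses as NP is 'a curious curious poet', but the remainder 'suspected whether no scope near it' is not a VP under these rules.

Ungrammatical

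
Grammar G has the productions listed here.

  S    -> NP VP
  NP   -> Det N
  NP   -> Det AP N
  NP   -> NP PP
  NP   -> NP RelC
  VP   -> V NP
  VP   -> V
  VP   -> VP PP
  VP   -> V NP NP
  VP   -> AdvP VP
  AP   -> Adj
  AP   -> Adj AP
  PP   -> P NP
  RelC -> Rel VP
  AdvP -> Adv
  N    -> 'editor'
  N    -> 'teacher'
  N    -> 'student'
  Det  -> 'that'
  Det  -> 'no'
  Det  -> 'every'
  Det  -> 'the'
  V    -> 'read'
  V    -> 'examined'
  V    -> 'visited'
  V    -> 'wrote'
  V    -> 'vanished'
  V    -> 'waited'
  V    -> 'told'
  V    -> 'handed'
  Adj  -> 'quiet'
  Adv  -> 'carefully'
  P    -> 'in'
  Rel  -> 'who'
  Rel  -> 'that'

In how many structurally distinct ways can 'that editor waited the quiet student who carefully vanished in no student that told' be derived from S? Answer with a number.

7

Two of the 7 distinct bracketings:
[S [NP [Det that] [N editor]] [VP [V waited] [NP [NP [NP [Det the] [AP [Adj quiet]] [N student]] [RelC [Rel who] [VP [AdvP [Adv carefully]] [VP [V vanished]]]]] [PP [P in] [NP [NP [Det no] [N student]] [RelC [Rel that] [VP [V told]]]]]]]]
[S [NP [Det that] [N editor]] [VP [V waited] [NP [NP [Det the] [AP [Adj quiet]] [N student]] [RelC [Rel who] [VP [VP [AdvP [Adv carefully]] [VP [V vanished]]] [PP [P in] [NP [NP [Det no] [N student]] [RelC [Rel that] [VP [V told]]]]]]]]]]
The difference turns on whether NP → NP PP is used at the relevant span, versus an alternative expansion of NP.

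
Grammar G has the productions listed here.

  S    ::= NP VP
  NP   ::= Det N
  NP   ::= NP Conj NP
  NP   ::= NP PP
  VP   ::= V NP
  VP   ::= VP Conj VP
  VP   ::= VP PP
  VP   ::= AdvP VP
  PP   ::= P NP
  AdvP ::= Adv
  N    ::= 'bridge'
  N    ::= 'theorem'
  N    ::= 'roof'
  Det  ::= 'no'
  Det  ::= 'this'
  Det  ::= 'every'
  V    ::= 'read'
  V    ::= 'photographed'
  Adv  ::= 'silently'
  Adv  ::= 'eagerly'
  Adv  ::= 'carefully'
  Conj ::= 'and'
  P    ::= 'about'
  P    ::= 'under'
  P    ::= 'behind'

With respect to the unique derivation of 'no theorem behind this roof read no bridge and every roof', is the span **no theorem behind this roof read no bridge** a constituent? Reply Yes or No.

[S [NP [NP [Det no] [N theorem]] [PP [P behind] [NP [Det this] [N roof]]]] [VP [V read] [NP [NP [Det no] [N bridge]] [Conj and] [NP [Det every] [N roof]]]]]
The smallest constituent containing 'no theorem behind this roof read no bridge' is the S spanning 'no theorem behind this roof read no bridge and every roof'; no single node in the tree dominates exactly the given words.

No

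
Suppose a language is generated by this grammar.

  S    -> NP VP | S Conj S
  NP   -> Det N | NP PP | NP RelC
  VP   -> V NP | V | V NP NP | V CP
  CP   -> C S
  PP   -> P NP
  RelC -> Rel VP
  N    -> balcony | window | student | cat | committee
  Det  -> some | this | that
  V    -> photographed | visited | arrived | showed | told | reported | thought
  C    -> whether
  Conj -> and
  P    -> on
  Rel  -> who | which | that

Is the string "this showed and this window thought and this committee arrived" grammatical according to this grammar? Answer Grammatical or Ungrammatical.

Ungrammatical

A Det word can never sit immediately before a V word in any string this grammar generates, so the substring 'this showed' rules out a derivation.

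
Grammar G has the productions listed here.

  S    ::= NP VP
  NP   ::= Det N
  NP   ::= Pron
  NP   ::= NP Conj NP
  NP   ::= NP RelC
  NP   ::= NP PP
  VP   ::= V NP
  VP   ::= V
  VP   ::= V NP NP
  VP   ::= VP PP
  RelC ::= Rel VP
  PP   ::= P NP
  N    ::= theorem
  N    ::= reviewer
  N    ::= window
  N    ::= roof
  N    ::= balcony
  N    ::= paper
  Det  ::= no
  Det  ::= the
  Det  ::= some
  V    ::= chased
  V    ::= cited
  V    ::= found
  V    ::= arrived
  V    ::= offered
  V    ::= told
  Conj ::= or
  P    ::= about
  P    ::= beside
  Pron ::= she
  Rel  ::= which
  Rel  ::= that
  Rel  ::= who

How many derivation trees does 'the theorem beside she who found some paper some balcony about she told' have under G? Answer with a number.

7

Two of the 7 distinct bracketings:
[S [NP [NP [NP [Det the] [N theorem]] [PP [P beside] [NP [Pron she]]]] [RelC [Rel who] [VP [V found] [NP [Det some] [N paper]] [NP [NP [Det some] [N balcony]] [PP [P about] [NP [Pron she]]]]]]] [VP [V told]]]
[S [NP [NP [NP [Det the] [N theorem]] [PP [P beside] [NP [Pron she]]]] [RelC [Rel who] [VP [VP [V found] [NP [Det some] [N paper]] [NP [Det some] [N balcony]]] [PP [P about] [NP [Pron she]]]]]] [VP [V told]]]
The difference turns on whether VP → VP PP is used at the relevant span, versus an alternative expansion of VP.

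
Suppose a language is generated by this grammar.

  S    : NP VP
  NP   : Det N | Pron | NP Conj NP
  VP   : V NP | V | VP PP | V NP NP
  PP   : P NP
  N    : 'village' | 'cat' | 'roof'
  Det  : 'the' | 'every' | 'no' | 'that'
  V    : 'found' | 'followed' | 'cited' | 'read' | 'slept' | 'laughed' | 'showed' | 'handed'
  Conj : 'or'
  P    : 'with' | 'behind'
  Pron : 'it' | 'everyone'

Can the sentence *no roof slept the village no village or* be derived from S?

Ungrammatical

For S → NP VP, the only prefix that parses as NP is 'no roof', but the remainder 'slept the village no village or' is not a VP under these rules.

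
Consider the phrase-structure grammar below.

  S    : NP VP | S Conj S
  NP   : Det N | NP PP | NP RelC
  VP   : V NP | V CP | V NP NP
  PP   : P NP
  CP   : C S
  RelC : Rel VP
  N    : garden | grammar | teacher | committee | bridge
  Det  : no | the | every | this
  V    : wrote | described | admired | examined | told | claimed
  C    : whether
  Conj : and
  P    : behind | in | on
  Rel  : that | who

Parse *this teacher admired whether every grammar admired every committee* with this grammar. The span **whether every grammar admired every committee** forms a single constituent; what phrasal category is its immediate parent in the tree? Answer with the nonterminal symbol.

[S [NP [Det this] [N teacher]] [VP [V admired] [CP [C whether] [S [NP [Det every] [N grammar]] [VP [V admired] [NP [Det every] [N committee]]]]]]]
The span 'whether every grammar admired every committee' is the CP node built by CP → C S.
Its mother is the VP built by VP → V CP.

VP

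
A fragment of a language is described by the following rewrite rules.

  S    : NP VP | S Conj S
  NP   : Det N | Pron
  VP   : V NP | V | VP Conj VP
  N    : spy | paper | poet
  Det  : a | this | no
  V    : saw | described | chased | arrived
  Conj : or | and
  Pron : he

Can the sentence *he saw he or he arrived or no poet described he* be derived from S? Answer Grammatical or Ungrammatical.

Grammatical

S
  S
    NP
      Pron: he
    VP
      V: saw
      NP
        Pron: he
  Conj: or
  S
    S
      NP
        Pron: he
      VP
        V: arrived
    Conj: or
    S
      NP
        Det: no
        N: poet
      VP
        V: described
        NP
          Pron: he
Every word is introduced by a lexical rule and the phrasal rules combine the resulting categories into a single S.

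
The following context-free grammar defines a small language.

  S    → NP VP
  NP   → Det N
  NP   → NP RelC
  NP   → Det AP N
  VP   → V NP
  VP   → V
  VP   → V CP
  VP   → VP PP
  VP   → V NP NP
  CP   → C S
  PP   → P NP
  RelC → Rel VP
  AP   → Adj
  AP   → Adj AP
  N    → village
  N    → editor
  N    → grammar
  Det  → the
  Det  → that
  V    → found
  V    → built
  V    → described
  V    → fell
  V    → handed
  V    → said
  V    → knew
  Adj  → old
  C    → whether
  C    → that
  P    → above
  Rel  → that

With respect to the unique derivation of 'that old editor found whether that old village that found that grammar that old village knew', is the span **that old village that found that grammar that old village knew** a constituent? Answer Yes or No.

Yes

[S [NP [Det that] [AP [Adj old]] [N editor]] [VP [V found] [CP [C whether] [S [NP [NP [Det that] [AP [Adj old]] [N village]] [RelC [Rel that] [VP [V found] [NP [Det that] [N grammar]] [NP [Det that] [AP [Adj old]] [N village]]]]] [VP [V knew]]]]]]
The words 'that old village that found that grammar that old village knew' are exhaustively dominated by a single S node (built by S → NP VP), so they form a constituent.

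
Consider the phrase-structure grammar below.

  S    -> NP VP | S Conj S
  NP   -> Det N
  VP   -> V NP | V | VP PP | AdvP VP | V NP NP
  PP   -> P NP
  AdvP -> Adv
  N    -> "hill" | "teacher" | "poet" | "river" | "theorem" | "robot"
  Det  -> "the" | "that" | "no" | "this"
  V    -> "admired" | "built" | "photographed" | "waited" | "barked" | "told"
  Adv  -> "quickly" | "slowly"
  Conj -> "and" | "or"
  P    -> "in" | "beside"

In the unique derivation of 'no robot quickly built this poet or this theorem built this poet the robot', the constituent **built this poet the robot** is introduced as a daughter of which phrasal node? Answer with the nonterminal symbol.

S

[S [S [NP [Det no] [N robot]] [VP [AdvP [Adv quickly]] [VP [V built] [NP [Det this] [N poet]]]]] [Conj or] [S [NP [Det this] [N theorem]] [VP [V built] [NP [Det this] [N poet]] [NP [Det the] [N robot]]]]]
The span 'built this poet the robot' is the VP node built by VP → V NP NP.
Its mother is the S built by S → NP VP.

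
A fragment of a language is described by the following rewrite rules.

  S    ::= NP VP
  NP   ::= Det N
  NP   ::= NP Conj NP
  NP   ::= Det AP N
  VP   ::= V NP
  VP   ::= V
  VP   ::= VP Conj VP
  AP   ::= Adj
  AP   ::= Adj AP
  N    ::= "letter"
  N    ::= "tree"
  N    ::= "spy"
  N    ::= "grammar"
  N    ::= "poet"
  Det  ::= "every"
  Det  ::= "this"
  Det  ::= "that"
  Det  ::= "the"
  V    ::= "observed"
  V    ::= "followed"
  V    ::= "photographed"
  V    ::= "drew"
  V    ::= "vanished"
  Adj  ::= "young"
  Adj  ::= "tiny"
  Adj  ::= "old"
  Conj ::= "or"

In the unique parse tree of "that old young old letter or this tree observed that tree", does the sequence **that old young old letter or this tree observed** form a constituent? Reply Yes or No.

[S [NP [NP [Det that] [AP [Adj old] [AP [Adj young] [AP [Adj old]]]] [N letter]] [Conj or] [NP [Det this] [N tree]]] [VP [V observed] [NP [Det that] [N tree]]]]
The smallest constituent containing 'that old young old letter or this tree observed' is the S spanning 'that old young old letter or this tree observed that tree'; no single node in the tree dominates exactly the given words.

No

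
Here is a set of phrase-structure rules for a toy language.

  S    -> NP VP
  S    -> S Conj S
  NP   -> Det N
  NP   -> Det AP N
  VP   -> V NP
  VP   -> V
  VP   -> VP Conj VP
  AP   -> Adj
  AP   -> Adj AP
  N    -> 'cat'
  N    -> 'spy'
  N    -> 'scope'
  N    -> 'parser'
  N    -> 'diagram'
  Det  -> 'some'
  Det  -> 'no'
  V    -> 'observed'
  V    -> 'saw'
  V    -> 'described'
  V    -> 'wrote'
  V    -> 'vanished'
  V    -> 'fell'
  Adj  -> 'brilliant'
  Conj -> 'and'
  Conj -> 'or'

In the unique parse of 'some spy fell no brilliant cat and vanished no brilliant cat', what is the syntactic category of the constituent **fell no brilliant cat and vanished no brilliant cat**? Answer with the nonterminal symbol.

[S [NP [Det some] [N spy]] [VP [VP [V fell] [NP [Det no] [AP [Adj brilliant]] [N cat]]] [Conj and] [VP [V vanished] [NP [Det no] [AP [Adj brilliant]] [N cat]]]]]
The span 'fell no brilliant cat and vanished no brilliant cat' is the VP node built by VP → VP Conj VP.

VP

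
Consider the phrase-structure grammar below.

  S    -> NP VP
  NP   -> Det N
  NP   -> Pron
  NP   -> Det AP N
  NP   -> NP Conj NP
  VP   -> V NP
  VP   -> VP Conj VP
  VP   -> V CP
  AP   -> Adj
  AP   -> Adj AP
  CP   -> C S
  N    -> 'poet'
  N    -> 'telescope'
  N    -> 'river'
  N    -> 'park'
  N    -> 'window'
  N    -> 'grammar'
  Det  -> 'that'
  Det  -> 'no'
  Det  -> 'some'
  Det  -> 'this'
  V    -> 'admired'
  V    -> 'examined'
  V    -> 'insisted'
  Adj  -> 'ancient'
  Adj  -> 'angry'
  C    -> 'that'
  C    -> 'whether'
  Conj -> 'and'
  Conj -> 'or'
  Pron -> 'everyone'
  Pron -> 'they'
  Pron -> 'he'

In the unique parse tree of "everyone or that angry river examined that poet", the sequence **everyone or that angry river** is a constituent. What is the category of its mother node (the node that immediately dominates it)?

[S [NP [NP [Pron everyone]] [Conj or] [NP [Det that] [AP [Adj angry]] [N river]]] [VP [V examined] [NP [Det that] [N poet]]]]
The span 'everyone or that angry river' is the NP node built by NP → NP Conj NP.
Its mother is the S built by S → NP VP.

S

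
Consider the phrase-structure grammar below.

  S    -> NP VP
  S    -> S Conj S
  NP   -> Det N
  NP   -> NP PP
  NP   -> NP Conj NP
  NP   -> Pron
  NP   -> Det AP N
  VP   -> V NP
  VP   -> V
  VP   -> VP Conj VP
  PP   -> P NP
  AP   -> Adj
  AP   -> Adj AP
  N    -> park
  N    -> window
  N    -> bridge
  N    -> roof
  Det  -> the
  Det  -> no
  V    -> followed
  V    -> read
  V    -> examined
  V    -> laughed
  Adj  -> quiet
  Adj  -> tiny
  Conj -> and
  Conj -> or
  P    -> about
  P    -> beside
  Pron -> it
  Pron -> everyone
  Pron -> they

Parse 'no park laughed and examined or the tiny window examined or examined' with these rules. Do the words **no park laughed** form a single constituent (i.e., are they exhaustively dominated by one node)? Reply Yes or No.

No

[S [S [NP [Det no] [N park]] [VP [VP [V laughed]] [Conj and] [VP [V examined]]]] [Conj or] [S [NP [Det the] [AP [Adj tiny]] [N window]] [VP [VP [V examined]] [Conj or] [VP [V examined]]]]]
The smallest constituent containing 'no park laughed' is the S spanning 'no park laughed and examined'; no single node in the tree dominates exactly the given words.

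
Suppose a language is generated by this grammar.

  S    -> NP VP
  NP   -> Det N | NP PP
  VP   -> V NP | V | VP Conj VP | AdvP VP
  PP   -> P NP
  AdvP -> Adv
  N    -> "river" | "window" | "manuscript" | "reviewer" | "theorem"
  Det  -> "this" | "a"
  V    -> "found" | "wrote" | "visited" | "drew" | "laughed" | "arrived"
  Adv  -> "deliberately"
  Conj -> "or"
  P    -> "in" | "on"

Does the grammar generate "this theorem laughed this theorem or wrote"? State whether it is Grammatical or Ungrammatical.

Grammatical

[S [NP [Det this] [N theorem]] [VP [VP [V laughed] [NP [Det this] [N theorem]]] [Conj or] [VP [V wrote]]]]
Each bracket corresponds to one application of a listed rule, so the string is derivable from S.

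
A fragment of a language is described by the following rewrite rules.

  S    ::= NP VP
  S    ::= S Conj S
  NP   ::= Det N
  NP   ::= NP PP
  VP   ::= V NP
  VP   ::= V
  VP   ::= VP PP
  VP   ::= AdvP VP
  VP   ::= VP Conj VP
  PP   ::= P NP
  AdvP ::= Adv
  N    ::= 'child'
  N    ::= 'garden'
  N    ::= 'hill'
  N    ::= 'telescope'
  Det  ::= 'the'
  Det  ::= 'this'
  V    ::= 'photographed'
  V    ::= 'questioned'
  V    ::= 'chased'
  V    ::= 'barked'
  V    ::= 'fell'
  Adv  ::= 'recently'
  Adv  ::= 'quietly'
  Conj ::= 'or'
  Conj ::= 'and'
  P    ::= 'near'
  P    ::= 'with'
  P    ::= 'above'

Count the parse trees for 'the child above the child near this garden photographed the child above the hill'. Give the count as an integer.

Two of the 4 distinct bracketings:
[S [NP [NP [Det the] [N child]] [PP [P above] [NP [NP [Det the] [N child]] [PP [P near] [NP [Det this] [N garden]]]]]] [VP [V photographed] [NP [NP [Det the] [N child]] [PP [P above] [NP [Det the] [N hill]]]]]]
[S [NP [NP [Det the] [N child]] [PP [P above] [NP [NP [Det the] [N child]] [PP [P near] [NP [Det this] [N garden]]]]]] [VP [VP [V photographed] [NP [Det the] [N child]]] [PP [P above] [NP [Det the] [N hill]]]]]
The difference turns on whether VP → VP PP is used at the relevant span, versus an alternative expansion of VP.

4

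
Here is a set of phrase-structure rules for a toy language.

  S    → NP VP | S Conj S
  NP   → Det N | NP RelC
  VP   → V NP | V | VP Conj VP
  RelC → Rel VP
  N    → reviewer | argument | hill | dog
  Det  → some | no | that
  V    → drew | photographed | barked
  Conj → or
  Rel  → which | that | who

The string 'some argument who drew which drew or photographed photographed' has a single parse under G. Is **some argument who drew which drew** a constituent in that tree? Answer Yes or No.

No

[S [NP [NP [NP [Det some] [N argument]] [RelC [Rel who] [VP [V drew]]]] [RelC [Rel which] [VP [VP [V drew]] [Conj or] [VP [V photographed]]]]] [VP [V photographed]]]
The smallest constituent containing 'some argument who drew which drew' is the NP spanning 'some argument who drew which drew or photographed'; no single node in the tree dominates exactly the given words.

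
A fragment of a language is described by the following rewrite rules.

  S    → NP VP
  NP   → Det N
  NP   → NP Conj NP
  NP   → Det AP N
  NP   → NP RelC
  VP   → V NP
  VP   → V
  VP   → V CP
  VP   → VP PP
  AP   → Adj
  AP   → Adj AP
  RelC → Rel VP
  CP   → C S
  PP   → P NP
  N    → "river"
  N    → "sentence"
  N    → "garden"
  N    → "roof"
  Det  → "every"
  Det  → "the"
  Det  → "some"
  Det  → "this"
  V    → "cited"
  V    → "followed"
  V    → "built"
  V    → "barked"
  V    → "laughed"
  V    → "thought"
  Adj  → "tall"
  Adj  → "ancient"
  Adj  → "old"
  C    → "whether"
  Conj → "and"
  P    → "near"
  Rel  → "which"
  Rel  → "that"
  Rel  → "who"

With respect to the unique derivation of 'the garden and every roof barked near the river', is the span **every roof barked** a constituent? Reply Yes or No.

[S [NP [NP [Det the] [N garden]] [Conj and] [NP [Det every] [N roof]]] [VP [VP [V barked]] [PP [P near] [NP [Det the] [N river]]]]]
The smallest constituent containing 'every roof barked' is the S spanning 'the garden and every roof barked near the river'; no single node in the tree dominates exactly the given words.

No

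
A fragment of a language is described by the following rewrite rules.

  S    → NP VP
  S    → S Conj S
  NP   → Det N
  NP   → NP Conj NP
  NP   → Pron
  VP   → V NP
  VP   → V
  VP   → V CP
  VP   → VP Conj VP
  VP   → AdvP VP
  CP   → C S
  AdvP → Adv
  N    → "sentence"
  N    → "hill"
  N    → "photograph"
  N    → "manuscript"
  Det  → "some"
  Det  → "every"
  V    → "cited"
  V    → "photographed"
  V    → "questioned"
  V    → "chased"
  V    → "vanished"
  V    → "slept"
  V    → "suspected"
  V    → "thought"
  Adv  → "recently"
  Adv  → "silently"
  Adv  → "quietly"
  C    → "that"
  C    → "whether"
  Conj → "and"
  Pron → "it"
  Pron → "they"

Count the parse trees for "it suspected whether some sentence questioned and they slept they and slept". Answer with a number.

3

Two of the 3 distinct bracketings:
[S [NP [Pron it]] [VP [V suspected] [CP [C whether] [S [S [NP [Det some] [N sentence]] [VP [V questioned]]] [Conj and] [S [NP [Pron they]] [VP [VP [V slept] [NP [Pron they]]] [Conj and] [VP [V slept]]]]]]]]
[S [NP [Pron it]] [VP [VP [V suspected] [CP [C whether] [S [S [NP [Det some] [N sentence]] [VP [V questioned]]] [Conj and] [S [NP [Pron they]] [VP [V slept] [NP [Pron they]]]]]]] [Conj and] [VP [V slept]]]]
The trees differ in how a recursive rule is bracketed over the same span.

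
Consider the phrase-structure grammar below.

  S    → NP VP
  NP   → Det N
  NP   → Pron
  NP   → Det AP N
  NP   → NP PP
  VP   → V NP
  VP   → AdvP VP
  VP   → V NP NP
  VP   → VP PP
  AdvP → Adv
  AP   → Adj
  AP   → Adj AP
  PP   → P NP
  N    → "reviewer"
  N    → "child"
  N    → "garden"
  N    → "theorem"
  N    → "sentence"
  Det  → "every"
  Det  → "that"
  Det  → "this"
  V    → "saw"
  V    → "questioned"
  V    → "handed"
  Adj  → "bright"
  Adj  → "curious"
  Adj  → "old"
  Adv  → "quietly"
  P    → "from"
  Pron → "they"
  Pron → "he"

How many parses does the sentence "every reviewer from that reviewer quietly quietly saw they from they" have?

4

Two of the 4 distinct bracketings:
[S [NP [NP [Det every] [N reviewer]] [PP [P from] [NP [Det that] [N reviewer]]]] [VP [AdvP [Adv quietly]] [VP [AdvP [Adv quietly]] [VP [V saw] [NP [NP [Pron they]] [PP [P from] [NP [Pron they]]]]]]]]
[S [NP [NP [Det every] [N reviewer]] [PP [P from] [NP [Det that] [N reviewer]]]] [VP [AdvP [Adv quietly]] [VP [AdvP [Adv quietly]] [VP [VP [V saw] [NP [Pron they]]] [PP [P from] [NP [Pron they]]]]]]]
The difference turns on whether VP → VP PP is used at the relevant span, versus an alternative expansion of VP.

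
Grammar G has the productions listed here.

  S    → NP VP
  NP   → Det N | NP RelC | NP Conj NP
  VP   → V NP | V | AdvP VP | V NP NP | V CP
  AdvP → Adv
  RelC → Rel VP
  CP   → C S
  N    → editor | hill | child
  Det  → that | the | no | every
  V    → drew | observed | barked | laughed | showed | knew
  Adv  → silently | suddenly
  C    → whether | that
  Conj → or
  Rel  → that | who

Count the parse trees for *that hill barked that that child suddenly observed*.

[S [NP [Det that] [N hill]] [VP [V barked] [CP [C that] [S [NP [Det that] [N child]] [VP [AdvP [Adv suddenly]] [VP [V observed]]]]]]]
No rule offers an alternative attachment or grouping for any span, so this is the only derivation.

1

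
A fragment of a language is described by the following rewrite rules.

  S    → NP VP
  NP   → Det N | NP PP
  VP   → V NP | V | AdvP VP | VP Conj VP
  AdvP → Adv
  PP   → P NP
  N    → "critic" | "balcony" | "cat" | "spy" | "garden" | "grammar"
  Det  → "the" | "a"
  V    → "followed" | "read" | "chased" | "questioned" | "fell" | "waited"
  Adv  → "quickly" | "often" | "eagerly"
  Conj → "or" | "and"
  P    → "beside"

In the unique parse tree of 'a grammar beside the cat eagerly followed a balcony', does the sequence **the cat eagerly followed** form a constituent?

[S [NP [NP [Det a] [N grammar]] [PP [P beside] [NP [Det the] [N cat]]]] [VP [AdvP [Adv eagerly]] [VP [V followed] [NP [Det a] [N balcony]]]]]
The smallest constituent containing 'the cat eagerly followed' is the S spanning 'a grammar beside the cat eagerly followed a balcony'; no single node in the tree dominates exactly the given words.

No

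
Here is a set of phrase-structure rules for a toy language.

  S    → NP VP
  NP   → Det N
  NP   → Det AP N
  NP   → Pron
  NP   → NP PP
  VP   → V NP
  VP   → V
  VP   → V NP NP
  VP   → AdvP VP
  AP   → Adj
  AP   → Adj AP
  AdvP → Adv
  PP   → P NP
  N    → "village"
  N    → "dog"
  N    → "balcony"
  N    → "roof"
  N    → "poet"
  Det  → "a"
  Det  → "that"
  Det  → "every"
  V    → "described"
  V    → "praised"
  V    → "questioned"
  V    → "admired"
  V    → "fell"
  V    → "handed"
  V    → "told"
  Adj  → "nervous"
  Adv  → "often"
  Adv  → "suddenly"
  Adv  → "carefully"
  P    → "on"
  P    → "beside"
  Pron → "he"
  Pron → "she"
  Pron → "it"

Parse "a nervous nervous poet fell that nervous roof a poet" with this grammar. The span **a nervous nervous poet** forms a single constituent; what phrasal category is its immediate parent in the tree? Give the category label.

S

[S [NP [Det a] [AP [Adj nervous] [AP [Adj nervous]]] [N poet]] [VP [V fell] [NP [Det that] [AP [Adj nervous]] [N roof]] [NP [Det a] [N poet]]]]
The span 'a nervous nervous poet' is the NP node built by NP → Det AP N.
Its mother is the S built by S → NP VP.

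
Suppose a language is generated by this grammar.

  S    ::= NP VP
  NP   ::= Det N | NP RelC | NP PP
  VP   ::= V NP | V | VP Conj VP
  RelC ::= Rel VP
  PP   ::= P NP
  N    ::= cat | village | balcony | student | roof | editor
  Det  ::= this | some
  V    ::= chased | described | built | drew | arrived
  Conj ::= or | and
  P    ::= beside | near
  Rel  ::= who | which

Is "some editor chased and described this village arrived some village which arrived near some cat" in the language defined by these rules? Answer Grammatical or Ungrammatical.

For S → NP VP, the only prefix that parses as NP is 'some editor', but the remainder 'chased and described this village arrived some village which arrived near some cat' is not a VP under these rules.

Ungrammatical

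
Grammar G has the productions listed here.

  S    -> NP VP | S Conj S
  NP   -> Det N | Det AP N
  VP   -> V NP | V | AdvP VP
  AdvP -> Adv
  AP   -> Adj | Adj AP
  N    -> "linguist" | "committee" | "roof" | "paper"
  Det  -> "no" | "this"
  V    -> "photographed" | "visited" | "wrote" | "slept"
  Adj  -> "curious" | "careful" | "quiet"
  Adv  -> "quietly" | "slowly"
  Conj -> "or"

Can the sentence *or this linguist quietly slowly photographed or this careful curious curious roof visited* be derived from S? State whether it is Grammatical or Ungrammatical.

For S → NP VP, no prefix of the string parses as an NP. The alternative S rule S → S Conj S likewise has no satisfying split.

Ungrammatical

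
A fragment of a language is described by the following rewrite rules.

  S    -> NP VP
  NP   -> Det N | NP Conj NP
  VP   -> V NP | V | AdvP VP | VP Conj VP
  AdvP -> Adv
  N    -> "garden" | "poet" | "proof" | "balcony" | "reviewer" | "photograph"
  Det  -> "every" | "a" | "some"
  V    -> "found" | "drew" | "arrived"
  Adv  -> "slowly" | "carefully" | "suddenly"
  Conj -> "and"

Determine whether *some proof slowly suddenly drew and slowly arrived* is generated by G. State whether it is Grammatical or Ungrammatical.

[S [NP [Det some] [N proof]] [VP [AdvP [Adv slowly]] [VP [AdvP [Adv suddenly]] [VP [VP [V drew]] [Conj and] [VP [AdvP [Adv slowly]] [VP [V arrived]]]]]]]
Each bracket corresponds to one application of a listed rule, so the string is derivable from S.

Grammatical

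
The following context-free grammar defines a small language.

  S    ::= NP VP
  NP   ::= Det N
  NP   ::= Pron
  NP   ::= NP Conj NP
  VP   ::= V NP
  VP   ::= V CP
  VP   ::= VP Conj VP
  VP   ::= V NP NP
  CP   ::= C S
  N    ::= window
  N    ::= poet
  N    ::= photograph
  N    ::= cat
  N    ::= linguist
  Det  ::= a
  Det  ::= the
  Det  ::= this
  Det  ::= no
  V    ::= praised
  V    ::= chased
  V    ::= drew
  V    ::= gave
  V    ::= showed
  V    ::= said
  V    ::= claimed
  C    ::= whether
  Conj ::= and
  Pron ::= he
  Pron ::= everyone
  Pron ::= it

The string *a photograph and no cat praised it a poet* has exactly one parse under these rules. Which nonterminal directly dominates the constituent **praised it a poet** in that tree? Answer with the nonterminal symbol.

S

S
  NP
    NP
      Det: a
      N: photograph
    Conj: and
    NP
      Det: no
      N: cat
  VP
    V: praised
    NP
      Pron: it
    NP
      Det: a
      N: poet
The span 'praised it a poet' is the VP node built by VP → V NP NP.
Its mother is the S built by S → NP VP.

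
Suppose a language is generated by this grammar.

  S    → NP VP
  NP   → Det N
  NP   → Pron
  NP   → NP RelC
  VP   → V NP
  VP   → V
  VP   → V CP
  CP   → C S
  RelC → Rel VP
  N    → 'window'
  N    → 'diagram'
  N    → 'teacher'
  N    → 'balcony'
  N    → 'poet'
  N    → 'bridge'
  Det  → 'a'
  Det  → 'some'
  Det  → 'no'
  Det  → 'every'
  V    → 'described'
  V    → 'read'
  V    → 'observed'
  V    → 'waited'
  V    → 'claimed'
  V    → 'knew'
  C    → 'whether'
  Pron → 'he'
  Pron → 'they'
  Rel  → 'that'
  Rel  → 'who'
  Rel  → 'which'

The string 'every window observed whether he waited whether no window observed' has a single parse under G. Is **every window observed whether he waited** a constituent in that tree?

[S [NP [Det every] [N window]] [VP [V observed] [CP [C whether] [S [NP [Pron he]] [VP [V waited] [CP [C whether] [S [NP [Det no] [N window]] [VP [V observed]]]]]]]]]
The smallest constituent containing 'every window observed whether he waited' is the S spanning 'every window observed whether he waited whether no window observed'; no single node in the tree dominates exactly the given words.

No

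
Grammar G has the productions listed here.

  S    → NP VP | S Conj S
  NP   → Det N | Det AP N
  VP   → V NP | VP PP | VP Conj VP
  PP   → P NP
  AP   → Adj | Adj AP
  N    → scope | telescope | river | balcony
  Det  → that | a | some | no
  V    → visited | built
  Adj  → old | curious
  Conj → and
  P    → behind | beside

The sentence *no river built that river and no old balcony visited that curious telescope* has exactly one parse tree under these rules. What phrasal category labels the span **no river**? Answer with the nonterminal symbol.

[S [S [NP [Det no] [N river]] [VP [V built] [NP [Det that] [N river]]]] [Conj and] [S [NP [Det no] [AP [Adj old]] [N balcony]] [VP [V visited] [NP [Det that] [AP [Adj curious]] [N telescope]]]]]
The span 'no river' is the NP node built by NP → Det N.

NP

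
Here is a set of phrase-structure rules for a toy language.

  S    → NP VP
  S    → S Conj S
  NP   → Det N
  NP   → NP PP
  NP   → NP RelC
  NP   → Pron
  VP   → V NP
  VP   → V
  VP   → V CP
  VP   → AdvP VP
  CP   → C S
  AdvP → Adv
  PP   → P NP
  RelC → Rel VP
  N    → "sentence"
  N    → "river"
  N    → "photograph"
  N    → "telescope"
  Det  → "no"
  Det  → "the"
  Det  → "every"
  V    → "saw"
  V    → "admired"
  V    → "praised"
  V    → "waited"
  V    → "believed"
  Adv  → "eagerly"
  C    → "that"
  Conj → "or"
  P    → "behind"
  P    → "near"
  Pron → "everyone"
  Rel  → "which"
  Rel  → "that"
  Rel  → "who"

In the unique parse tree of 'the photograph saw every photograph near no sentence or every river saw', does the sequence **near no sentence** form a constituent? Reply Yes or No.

Yes

[S [S [NP [Det the] [N photograph]] [VP [V saw] [NP [NP [Det every] [N photograph]] [PP [P near] [NP [Det no] [N sentence]]]]]] [Conj or] [S [NP [Det every] [N river]] [VP [V saw]]]]
The words 'near no sentence' are exhaustively dominated by a single PP node (built by PP → P NP), so they form a constituent.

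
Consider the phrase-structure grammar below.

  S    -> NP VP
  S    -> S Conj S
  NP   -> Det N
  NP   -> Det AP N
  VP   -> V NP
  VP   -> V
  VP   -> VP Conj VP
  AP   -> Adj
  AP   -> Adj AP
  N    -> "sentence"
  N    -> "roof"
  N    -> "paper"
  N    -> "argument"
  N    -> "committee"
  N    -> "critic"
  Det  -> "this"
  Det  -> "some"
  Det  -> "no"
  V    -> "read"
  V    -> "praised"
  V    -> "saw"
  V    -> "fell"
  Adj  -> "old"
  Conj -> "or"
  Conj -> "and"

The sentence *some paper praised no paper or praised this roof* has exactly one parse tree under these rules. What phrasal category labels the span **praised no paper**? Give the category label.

S
  NP
    Det: some
    N: paper
  VP
    VP
      V: praised
      NP
        Det: no
        N: paper
    Conj: or
    VP
      V: praised
      NP
        Det: this
        N: roof
The span 'praised no paper' is the VP node built by VP → V NP.

VP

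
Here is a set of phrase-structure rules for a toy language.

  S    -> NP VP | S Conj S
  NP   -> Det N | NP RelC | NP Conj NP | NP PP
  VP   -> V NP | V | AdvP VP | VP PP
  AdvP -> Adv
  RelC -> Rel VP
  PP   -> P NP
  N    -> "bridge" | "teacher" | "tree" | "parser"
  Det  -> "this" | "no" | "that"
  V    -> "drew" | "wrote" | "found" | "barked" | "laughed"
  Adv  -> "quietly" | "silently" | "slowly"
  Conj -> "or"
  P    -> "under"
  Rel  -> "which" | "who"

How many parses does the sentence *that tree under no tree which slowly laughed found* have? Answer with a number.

2

The two bracketings:
[S [NP [NP [NP [Det that] [N tree]] [PP [P under] [NP [Det no] [N tree]]]] [RelC [Rel which] [VP [AdvP [Adv slowly]] [VP [V laughed]]]]] [VP [V found]]]
[S [NP [NP [Det that] [N tree]] [PP [P under] [NP [NP [Det no] [N tree]] [RelC [Rel which] [VP [AdvP [Adv slowly]] [VP [V laughed]]]]]]] [VP [V found]]]
The trees differ in how a recursive rule is bracketed over the same span.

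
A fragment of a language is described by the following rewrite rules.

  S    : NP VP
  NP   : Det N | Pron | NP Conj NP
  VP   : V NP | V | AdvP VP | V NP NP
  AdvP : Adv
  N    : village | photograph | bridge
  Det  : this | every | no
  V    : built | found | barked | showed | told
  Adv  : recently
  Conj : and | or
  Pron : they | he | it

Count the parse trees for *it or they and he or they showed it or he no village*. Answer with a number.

Two of the 5 distinct bracketings:
[S [NP [NP [Pron it]] [Conj or] [NP [NP [Pron they]] [Conj and] [NP [NP [Pron he]] [Conj or] [NP [Pron they]]]]] [VP [V showed] [NP [NP [Pron it]] [Conj or] [NP [Pron he]]] [NP [Det no] [N village]]]]
[S [NP [NP [Pron it]] [Conj or] [NP [NP [NP [Pron they]] [Conj and] [NP [Pron he]]] [Conj or] [NP [Pron they]]]] [VP [V showed] [NP [NP [Pron it]] [Conj or] [NP [Pron he]]] [NP [Det no] [N village]]]]
The trees differ in how a recursive rule is bracketed over the same span.

5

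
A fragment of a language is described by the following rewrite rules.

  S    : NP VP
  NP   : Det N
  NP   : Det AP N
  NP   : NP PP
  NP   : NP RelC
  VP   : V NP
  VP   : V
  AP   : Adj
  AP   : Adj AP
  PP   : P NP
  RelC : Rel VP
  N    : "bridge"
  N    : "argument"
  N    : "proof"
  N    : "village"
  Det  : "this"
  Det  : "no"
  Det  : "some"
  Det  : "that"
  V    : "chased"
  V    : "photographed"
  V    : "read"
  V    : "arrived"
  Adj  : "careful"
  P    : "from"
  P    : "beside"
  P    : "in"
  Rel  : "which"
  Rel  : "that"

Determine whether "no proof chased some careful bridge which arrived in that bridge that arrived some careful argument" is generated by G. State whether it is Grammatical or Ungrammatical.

[S [NP [Det no] [N proof]] [VP [V chased] [NP [NP [NP [Det some] [AP [Adj careful]] [N bridge]] [RelC [Rel which] [VP [V arrived]]]] [PP [P in] [NP [NP [Det that] [N bridge]] [RelC [Rel that] [VP [V arrived] [NP [Det some] [AP [Adj careful]] [N argument]]]]]]]]]
Each bracket corresponds to one application of a listed rule, so the string is derivable from S.

Grammatical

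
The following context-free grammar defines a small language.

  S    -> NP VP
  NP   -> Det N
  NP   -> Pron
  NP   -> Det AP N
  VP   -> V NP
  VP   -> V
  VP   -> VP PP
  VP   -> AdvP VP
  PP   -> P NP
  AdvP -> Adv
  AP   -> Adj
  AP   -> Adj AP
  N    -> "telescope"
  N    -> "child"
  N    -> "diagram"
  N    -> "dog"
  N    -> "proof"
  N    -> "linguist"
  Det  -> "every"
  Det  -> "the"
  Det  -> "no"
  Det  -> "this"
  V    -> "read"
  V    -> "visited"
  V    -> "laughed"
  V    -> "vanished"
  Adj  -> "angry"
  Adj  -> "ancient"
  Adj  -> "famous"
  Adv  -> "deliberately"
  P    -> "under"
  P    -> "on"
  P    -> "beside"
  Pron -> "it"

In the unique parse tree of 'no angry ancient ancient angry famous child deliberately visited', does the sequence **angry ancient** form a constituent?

No

[S [NP [Det no] [AP [Adj angry] [AP [Adj ancient] [AP [Adj ancient] [AP [Adj angry] [AP [Adj famous]]]]]] [N child]] [VP [AdvP [Adv deliberately]] [VP [V visited]]]]
The smallest constituent containing 'angry ancient' is the AP spanning 'angry ancient ancient angry famous'; no single node in the tree dominates exactly the given words.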